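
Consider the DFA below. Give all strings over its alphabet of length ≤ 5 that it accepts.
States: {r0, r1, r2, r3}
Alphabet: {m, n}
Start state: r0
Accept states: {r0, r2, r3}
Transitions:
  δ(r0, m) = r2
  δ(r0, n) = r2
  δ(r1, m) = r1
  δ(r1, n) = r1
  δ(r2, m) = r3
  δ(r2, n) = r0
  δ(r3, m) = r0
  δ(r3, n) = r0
ε, m, n, mm, mn, nm, nn, mmm, mmn, mnm, mnn, nmm, nmn, nnm, nnn, mmmm, mmmn, mmnm, mmnn, mnmm, mnmn, mnnm, mnnn, nmmm, nmmn, nmnm, nmnn, nnmm, nnmn, nnnm, nnnn, mmmmm, mmmmn, mmmnm, mmmnn, mmnmm, mmnmn, mmnnm, mmnnn, mnmmm, mnmmn, mnmnm, mnmnn, mnnmm, mnnmn, mnnnm, mnnnn, nmmmm, nmmmn, nmmnm, nmmnn, nmnmm, nmnmn, nmnnm, nmnnn, nnmmm, nnmmn, nnmnm, nnmnn, nnnmm, nnnmn, nnnnm, nnnnn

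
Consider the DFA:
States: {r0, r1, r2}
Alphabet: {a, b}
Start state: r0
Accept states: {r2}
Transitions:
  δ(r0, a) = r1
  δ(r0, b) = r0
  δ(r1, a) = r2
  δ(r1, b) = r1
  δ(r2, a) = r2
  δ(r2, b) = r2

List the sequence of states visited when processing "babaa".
read 'b': r0 → r0
  read 'a': r0 → r1
  read 'b': r1 → r1
  read 'a': r1 → r2
  read 'a': r2 → r2
r0 -> r0 -> r1 -> r1 -> r2 -> r2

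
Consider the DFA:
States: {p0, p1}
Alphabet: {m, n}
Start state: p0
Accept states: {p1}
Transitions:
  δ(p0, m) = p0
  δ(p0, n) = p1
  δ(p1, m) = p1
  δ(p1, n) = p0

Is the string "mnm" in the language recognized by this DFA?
Processing string "mnm":
  p0 --m--> p0
  p0 --n--> p1
  p1 --m--> p1
Final state: p1
Accept states: {p1}
Yes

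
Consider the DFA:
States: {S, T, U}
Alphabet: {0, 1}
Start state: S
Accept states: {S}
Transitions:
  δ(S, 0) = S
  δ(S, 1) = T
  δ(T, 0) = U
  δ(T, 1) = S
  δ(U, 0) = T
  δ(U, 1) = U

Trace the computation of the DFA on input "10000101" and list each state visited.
read '1': S → T
  read '0': T → U
  read '0': U → T
  read '0': T → U
  read '0': U → T
  read '1': T → S
  read '0': S → S
  read '1': S → T
S -> T -> U -> T -> U -> T -> S -> S -> T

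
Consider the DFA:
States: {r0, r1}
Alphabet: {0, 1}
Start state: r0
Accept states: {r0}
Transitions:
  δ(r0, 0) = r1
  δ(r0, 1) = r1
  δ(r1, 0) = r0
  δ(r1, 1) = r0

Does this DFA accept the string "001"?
Processing string "001":
  r0 --0--> r1
  r1 --0--> r0
  r0 --1--> r1
Final state: r1
Accept states: {r0}
No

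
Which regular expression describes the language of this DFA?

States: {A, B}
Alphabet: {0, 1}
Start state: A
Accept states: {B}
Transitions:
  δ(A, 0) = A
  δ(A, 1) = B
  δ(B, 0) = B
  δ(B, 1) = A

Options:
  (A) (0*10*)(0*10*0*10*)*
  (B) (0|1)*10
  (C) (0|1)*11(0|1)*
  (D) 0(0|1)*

Check each option against the DFA on short strings; one disagreement eliminates an option:
  (A) (0*10*)(0*10*0*10*)*: agrees with the DFA on every string of length ≤ 6
  (B) (0|1)*10: on '1' the DFA goes A → B and accepts (B ∈ Accept), but the regex does not match it → eliminate
  (C) (0|1)*11(0|1)*: on '1' the DFA goes A → B and accepts (B ∈ Accept), but the regex does not match it → eliminate
  (D) 0(0|1)*: on '0' the DFA goes A → A and rejects (A ∉ Accept), but the regex matches it → eliminate
Only (A) is consistent with the DFA.
(A) (0*10*)(0*10*0*10*)*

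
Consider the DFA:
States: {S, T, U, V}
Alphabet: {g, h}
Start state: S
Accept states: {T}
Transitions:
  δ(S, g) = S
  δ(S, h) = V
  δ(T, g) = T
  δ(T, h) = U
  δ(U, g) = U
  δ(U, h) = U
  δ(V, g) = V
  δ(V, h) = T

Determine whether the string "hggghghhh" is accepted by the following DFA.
Processing string "hggghghhh":
  S --h--> V
  V --g--> V
  V --g--> V
  V --g--> V
  V --h--> T
  T --g--> T
  T --h--> U
  U --h--> U
  U --h--> U
Final state: U
Accept states: {T}
No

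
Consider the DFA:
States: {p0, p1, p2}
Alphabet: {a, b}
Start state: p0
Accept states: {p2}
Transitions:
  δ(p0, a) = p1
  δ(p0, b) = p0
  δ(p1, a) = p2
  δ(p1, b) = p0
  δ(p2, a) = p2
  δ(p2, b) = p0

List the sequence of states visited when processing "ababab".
read 'a': p0 → p1
  read 'b': p1 → p0
  read 'a': p0 → p1
  read 'b': p1 → p0
  read 'a': p0 → p1
  read 'b': p1 → p0
p0 -> p1 -> p0 -> p1 -> p0 -> p1 -> p0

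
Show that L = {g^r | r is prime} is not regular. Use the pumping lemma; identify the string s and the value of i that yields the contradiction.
Assume L is regular with pumping length p. Idea: pumping by a suitable count produces a composite length.
Let q be a prime with q ≥ p and choose s = g^q ∈ L. By the pumping lemma, s = xyz with |xy| ≤ p, |y| = k ≥ 1. Take i = q+1: |xy^(q+1)z| = q + q·k = q(1+k). Since q ≥ 2 and 1+k ≥ 2, q(1+k) is composite, so xy^(q+1)z ∉ L.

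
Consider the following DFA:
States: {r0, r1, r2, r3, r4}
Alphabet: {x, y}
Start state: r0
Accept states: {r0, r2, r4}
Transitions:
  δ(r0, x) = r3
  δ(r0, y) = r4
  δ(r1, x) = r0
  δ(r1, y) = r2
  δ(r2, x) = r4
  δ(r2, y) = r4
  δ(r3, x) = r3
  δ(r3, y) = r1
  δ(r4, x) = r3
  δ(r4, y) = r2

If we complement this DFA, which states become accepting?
Complement accept states = All states \ Original accept states
= {r0, r1, r2, r3, r4} \ {r0, r2, r4}
{r1, r3}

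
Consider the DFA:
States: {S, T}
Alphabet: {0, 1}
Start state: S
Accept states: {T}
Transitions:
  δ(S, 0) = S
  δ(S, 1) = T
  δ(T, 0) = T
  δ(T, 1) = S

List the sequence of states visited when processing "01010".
read '0': S → S
  read '1': S → T
  read '0': T → T
  read '1': T → S
  read '0': S → S
S -> S -> T -> T -> S -> S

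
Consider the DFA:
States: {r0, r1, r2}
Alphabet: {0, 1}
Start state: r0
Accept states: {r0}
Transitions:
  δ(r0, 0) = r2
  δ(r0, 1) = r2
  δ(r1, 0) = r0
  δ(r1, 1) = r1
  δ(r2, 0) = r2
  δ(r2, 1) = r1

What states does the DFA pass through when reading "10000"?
read '1': r0 → r2
  read '0': r2 → r2
  read '0': r2 → r2
  read '0': r2 → r2
  read '0': r2 → r2
r0 -> r2 -> r2 -> r2 -> r2 -> r2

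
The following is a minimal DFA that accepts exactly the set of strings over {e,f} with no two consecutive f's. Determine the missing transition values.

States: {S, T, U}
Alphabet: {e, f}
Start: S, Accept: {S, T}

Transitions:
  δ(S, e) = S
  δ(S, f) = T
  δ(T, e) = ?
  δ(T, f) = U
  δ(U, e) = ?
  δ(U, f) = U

From the language and accept set, identify what each state tracks — S: last symbol not f (ok); T: last symbol f (ok); U: saw ff (dead).
Each missing δ(q, a) is the state matching the new tracked value after reading a.
δ(T, e) = S; δ(U, e) = U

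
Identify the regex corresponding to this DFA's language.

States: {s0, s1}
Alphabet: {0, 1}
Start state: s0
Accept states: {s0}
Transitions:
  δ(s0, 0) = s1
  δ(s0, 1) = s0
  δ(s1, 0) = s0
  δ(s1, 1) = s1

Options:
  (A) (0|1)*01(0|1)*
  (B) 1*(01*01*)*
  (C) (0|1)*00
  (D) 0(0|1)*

Check each option against the DFA on short strings; one disagreement eliminates an option:
  (A) (0|1)*01(0|1)*: on ε the DFA stays in s0 and accepts (s0 ∈ Accept), but the regex does not match it → eliminate
  (B) 1*(01*01*)*: agrees with the DFA on every string of length ≤ 6
  (C) (0|1)*00: on ε the DFA stays in s0 and accepts (s0 ∈ Accept), but the regex does not match it → eliminate
  (D) 0(0|1)*: on ε the DFA stays in s0 and accepts (s0 ∈ Accept), but the regex does not match it → eliminate
Only (B) is consistent with the DFA.
(B) 1*(01*01*)*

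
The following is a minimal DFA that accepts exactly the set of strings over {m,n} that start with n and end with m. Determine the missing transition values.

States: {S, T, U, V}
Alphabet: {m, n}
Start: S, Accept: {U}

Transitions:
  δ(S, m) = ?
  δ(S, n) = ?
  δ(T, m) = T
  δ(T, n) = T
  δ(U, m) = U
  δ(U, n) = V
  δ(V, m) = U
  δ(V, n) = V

From the language and accept set, identify what each state tracks — S: no input read; T: started with m (dead); U: started with n, last symbol m; V: started with n, last symbol n.
Each missing δ(q, a) is the state matching the new tracked value after reading a.
δ(S, m) = T; δ(S, n) = V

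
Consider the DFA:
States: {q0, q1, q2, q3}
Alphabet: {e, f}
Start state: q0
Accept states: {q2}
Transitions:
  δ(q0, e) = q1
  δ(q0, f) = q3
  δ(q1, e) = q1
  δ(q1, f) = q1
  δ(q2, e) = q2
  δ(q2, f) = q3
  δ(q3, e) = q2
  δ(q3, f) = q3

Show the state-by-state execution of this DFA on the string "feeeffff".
read 'f': q0 → q3
  read 'e': q3 → q2
  read 'e': q2 → q2
  read 'e': q2 → q2
  read 'f': q2 → q3
  read 'f': q3 → q3
  read 'f': q3 → q3
  read 'f': q3 → q3
q0 -> q3 -> q2 -> q2 -> q2 -> q3 -> q3 -> q3 -> q3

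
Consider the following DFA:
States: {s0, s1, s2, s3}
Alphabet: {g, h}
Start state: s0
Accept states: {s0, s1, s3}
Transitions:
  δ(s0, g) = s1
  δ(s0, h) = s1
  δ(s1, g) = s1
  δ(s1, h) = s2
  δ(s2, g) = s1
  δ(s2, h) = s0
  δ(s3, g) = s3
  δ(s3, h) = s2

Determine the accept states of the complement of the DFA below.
Complement accept states = All states \ Original accept states
= {s0, s1, s2, s3} \ {s0, s1, s3}
{s2}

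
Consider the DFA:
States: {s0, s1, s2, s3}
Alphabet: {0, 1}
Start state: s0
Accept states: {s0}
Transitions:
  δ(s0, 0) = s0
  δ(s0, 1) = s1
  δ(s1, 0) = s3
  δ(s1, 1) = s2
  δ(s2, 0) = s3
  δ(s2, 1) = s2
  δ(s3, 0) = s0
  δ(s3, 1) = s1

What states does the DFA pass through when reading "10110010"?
read '1': s0 → s1
  read '0': s1 → s3
  read '1': s3 → s1
  read '1': s1 → s2
  read '0': s2 → s3
  read '0': s3 → s0
  read '1': s0 → s1
  read '0': s1 → s3
s0 -> s1 -> s3 -> s1 -> s2 -> s3 -> s0 -> s1 -> s3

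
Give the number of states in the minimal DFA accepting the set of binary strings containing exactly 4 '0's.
By Myhill–Nerode, count the distinguishable equivalence classes: 6 classes — having seen 0, 1, …, 4, or >4 copies of '0'; the count-4 class is the only accepting one and >4 is dead.
6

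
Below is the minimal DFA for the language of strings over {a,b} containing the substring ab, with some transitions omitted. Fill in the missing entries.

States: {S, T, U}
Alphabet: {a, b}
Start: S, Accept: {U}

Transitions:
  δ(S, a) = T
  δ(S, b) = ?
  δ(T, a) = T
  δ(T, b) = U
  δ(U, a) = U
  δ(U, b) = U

From the language and accept set, identify what each state tracks — S: no a seen yet; T: seen a a, waiting for b; U: substring ab seen.
Each missing δ(q, a) is the state matching the new tracked value after reading a.
δ(S, b) = S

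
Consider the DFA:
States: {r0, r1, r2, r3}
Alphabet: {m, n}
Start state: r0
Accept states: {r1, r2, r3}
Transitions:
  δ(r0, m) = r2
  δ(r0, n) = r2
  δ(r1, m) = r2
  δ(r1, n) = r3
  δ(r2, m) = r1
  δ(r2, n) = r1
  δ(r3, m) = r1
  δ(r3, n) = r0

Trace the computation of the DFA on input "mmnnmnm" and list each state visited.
read 'm': r0 → r2
  read 'm': r2 → r1
  read 'n': r1 → r3
  read 'n': r3 → r0
  read 'm': r0 → r2
  read 'n': r2 → r1
  read 'm': r1 → r2
r0 -> r2 -> r1 -> r3 -> r0 -> r2 -> r1 -> r2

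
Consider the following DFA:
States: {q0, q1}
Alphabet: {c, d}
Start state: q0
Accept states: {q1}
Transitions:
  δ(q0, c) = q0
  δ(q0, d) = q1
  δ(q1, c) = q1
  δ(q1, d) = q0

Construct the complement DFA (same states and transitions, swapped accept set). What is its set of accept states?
Complement accept states = All states \ Original accept states
= {q0, q1} \ {q1}
{q0}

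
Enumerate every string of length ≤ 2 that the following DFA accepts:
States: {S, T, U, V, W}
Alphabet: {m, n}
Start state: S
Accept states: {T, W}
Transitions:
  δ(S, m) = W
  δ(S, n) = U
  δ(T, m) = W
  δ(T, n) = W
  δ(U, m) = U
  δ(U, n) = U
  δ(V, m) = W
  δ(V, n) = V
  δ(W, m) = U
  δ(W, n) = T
m, mn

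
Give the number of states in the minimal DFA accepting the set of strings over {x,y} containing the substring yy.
By Myhill–Nerode, count the distinguishable equivalence classes: three classes — no progress / one trailing y / yy seen.
3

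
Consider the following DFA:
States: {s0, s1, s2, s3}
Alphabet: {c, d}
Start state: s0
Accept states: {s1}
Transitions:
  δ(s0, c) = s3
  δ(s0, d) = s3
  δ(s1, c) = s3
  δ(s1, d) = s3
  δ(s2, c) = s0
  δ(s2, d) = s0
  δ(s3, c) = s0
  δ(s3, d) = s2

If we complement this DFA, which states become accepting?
Complement accept states = All states \ Original accept states
= {s0, s1, s2, s3} \ {s1}
{s0, s2, s3}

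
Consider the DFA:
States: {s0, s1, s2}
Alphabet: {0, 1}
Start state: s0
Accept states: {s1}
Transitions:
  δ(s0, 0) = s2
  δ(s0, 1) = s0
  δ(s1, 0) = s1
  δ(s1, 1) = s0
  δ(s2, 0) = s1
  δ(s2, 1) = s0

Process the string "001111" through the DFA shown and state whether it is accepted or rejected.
Processing string "001111":
  s0 --0--> s2
  s2 --0--> s1
  s1 --1--> s0
  s0 --1--> s0
  s0 --1--> s0
  s0 --1--> s0
Final state: s0
Accept states: {s1}
No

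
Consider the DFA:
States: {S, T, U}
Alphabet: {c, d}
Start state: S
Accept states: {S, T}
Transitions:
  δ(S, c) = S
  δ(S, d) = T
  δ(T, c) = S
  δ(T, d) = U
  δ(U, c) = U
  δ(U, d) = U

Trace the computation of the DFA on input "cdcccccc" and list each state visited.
read 'c': S → S
  read 'd': S → T
  read 'c': T → S
  read 'c': S → S
  read 'c': S → S
  read 'c': S → S
  read 'c': S → S
  read 'c': S → S
S -> S -> T -> S -> S -> S -> S -> S -> S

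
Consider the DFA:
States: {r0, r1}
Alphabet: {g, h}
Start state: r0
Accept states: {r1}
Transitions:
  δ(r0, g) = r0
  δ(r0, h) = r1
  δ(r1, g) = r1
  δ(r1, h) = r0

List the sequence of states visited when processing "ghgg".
read 'g': r0 → r0
  read 'h': r0 → r1
  read 'g': r1 → r1
  read 'g': r1 → r1
r0 -> r0 -> r1 -> r1 -> r1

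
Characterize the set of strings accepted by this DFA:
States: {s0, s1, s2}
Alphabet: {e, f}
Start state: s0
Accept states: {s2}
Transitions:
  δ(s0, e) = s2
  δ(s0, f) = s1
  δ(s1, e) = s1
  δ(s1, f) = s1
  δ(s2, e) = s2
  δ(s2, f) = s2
Testing a few strings:
  'fff' → reject
  'ffe' → reject
  'e' → accept
  'f' → reject
State roles: s0=no input read; s1=started with f (dead); s2=started with e
All strings over {e,f} starting with e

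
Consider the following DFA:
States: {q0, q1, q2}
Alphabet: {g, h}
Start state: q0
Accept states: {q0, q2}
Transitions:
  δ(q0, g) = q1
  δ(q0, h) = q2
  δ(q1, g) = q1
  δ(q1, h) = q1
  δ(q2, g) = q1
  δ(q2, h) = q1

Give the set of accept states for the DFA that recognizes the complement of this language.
Complement accept states = All states \ Original accept states
= {q0, q1, q2} \ {q0, q2}
{q1}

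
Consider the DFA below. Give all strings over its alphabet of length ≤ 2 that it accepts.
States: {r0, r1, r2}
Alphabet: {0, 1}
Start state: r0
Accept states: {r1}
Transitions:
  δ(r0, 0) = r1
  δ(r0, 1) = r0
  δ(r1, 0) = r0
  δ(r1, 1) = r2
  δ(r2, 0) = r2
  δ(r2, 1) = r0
0, 10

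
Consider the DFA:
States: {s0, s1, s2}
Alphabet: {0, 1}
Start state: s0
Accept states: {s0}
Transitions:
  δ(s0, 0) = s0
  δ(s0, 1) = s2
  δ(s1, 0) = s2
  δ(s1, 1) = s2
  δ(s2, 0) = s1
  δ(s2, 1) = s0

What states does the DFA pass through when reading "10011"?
read '1': s0 → s2
  read '0': s2 → s1
  read '0': s1 → s2
  read '1': s2 → s0
  read '1': s0 → s2
s0 -> s2 -> s1 -> s2 -> s0 -> s2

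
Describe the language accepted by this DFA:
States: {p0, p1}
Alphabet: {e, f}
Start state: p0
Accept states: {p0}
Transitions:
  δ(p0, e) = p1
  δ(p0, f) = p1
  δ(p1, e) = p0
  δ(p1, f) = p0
Testing a few strings:
  'fe' → accept
  'fff' → reject
  'ee' → accept
  'e' → reject
State roles: p0=even length so far; p1=odd length so far
All strings over {e,f} of even length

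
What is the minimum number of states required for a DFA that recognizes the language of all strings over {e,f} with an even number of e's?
By Myhill–Nerode, count the distinguishable equivalence classes: two classes — parity of the count of e's.
2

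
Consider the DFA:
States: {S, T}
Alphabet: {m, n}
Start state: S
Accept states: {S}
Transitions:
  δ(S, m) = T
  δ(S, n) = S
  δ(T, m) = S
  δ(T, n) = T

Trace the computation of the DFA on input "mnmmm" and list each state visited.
read 'm': S → T
  read 'n': T → T
  read 'm': T → S
  read 'm': S → T
  read 'm': T → S
S -> T -> T -> S -> T -> S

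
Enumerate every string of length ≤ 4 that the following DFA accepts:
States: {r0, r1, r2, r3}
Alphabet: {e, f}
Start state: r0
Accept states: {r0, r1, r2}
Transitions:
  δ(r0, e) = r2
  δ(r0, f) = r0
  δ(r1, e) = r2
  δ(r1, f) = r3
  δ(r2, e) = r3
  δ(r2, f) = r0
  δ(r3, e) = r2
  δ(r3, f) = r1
ε, e, f, ef, fe, ff, eee, eef, efe, eff, fef, ffe, fff, eeef, eefe, efef, effe, efff, feee, feef, fefe, feff, ffef, fffe, ffff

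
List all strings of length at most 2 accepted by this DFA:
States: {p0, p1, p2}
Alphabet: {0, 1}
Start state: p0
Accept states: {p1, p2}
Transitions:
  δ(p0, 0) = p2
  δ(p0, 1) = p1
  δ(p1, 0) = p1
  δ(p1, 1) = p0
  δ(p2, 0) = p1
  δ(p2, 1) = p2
0, 1, 00, 01, 10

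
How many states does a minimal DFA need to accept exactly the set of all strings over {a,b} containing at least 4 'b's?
By Myhill–Nerode, count the distinguishable equivalence classes: 5 classes — having seen 0, 1, …, 3, or ≥4 copies of 'b'; any two classes i < j (j ≤ 4) are distinguished by the string b^(4−j), which takes class j to 4 copies (accepted) but leaves class i below 4 (rejected).
5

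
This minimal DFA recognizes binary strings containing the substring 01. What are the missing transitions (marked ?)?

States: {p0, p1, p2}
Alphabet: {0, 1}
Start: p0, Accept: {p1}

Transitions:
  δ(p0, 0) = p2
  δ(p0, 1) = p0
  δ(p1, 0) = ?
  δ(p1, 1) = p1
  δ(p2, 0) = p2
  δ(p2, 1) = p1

From the language and accept set, identify what each state tracks — p0: no 0 seen yet; p1: substring 01 seen; p2: seen a 0, waiting for 1.
Each missing δ(q, a) is the state matching the new tracked value after reading a.
δ(p1, 0) = p1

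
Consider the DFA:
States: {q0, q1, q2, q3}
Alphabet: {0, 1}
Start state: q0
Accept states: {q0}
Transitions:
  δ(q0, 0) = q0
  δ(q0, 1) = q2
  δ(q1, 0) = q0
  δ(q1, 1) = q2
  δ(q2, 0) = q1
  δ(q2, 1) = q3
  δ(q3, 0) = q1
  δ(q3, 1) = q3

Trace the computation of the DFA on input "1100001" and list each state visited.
read '1': q0 → q2
  read '1': q2 → q3
  read '0': q3 → q1
  read '0': q1 → q0
  read '0': q0 → q0
  read '0': q0 → q0
  read '1': q0 → q2
q0 -> q2 -> q3 -> q1 -> q0 -> q0 -> q0 -> q2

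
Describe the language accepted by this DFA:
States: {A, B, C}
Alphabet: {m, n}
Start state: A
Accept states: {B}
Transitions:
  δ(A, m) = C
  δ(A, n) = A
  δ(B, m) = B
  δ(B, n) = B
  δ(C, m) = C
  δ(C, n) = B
Testing a few strings:
  'mm' → reject
  'n' → reject
  'nmnn' → accept
  'mn' → accept
State roles: A=no m seen yet; B=substring mn seen; C=seen a m, waiting for n
All strings over {m,n} containing the substring mn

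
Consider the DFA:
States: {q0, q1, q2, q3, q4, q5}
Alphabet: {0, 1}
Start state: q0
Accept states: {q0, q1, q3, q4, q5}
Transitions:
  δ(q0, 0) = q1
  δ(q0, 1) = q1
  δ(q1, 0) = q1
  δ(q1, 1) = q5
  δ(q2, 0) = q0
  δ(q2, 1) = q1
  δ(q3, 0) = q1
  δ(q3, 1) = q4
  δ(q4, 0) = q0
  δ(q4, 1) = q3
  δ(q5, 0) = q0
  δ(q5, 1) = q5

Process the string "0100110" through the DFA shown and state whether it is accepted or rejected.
Processing string "0100110":
  q0 --0--> q1
  q1 --1--> q5
  q5 --0--> q0
  q0 --0--> q1
  q1 --1--> q5
  q5 --1--> q5
  q5 --0--> q0
Final state: q0
Accept states: {q0, q1, q3, q4, q5}
Yes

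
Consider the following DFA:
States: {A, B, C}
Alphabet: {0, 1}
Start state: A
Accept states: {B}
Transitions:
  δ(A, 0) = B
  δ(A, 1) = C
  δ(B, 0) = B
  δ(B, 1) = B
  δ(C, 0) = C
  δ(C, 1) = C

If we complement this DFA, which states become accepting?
Complement accept states = All states \ Original accept states
= {A, B, C} \ {B}
{A, C}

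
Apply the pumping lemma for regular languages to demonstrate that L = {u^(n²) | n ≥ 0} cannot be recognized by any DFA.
Assume L is regular with pumping length p. Idea: pumping adds a fixed amount, but gaps between consecutive squares grow.
Choose s = u^(p²) (length p² ≥ p). By the pumping lemma, s = xyz with |xy| ≤ p, |y| > 0, so |y| = k with 1 ≤ k ≤ p. Then |xy²z| = p²+k. Since p² < p²+k ≤ p²+p < (p+1)², the length p²+k lies strictly between consecutive squares, so it is not a perfect square and xy²z ∉ L.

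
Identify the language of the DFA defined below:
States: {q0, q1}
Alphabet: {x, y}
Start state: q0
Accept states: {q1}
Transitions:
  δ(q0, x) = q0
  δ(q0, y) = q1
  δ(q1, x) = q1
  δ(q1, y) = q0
Testing a few strings:
  'x' → reject
  'xxy' → accept
  'xy' → accept
  'xxx' → reject
State roles: q0=even number of y's so far; q1=odd number of y's so far
All strings over {x,y} with an odd number of y's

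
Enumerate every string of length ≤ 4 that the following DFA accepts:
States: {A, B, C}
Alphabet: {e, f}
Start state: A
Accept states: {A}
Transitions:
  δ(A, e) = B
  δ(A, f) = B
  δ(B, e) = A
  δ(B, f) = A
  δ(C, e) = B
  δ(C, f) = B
ε, ee, ef, fe, ff, eeee, eeef, eefe, eeff, efee, efef, effe, efff, feee, feef, fefe, feff, ffee, ffef, fffe, ffff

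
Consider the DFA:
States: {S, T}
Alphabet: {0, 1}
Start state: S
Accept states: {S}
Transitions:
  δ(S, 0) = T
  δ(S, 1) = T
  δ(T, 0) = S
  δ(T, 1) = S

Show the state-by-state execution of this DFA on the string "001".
read '0': S → T
  read '0': T → S
  read '1': S → T
S -> T -> S -> T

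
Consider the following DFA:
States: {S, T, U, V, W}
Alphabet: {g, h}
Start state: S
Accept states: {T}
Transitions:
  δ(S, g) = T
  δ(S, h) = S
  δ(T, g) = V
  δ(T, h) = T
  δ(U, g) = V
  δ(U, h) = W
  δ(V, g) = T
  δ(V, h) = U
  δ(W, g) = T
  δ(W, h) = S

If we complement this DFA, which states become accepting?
Complement accept states = All states \ Original accept states
= {S, T, U, V, W} \ {T}
{S, U, V, W}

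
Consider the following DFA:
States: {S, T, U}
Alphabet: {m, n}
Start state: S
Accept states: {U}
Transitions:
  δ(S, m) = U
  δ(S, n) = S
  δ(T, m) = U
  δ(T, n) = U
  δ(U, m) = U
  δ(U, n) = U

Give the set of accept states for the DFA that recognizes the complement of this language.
Complement accept states = All states \ Original accept states
= {S, T, U} \ {U}
{S, T}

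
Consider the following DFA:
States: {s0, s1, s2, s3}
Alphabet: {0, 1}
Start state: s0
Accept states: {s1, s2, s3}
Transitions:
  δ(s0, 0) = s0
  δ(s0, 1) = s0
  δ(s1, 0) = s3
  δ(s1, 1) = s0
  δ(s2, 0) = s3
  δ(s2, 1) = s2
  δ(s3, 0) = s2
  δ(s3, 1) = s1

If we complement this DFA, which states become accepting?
Complement accept states = All states \ Original accept states
= {s0, s1, s2, s3} \ {s1, s2, s3}
{s0}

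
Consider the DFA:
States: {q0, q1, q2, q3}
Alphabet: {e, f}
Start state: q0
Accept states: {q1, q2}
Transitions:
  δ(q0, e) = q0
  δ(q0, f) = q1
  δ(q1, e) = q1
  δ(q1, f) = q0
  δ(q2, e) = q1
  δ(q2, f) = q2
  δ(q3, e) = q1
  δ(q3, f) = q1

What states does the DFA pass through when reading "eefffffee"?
read 'e': q0 → q0
  read 'e': q0 → q0
  read 'f': q0 → q1
  read 'f': q1 → q0
  read 'f': q0 → q1
  read 'f': q1 → q0
  read 'f': q0 → q1
  read 'e': q1 → q1
  read 'e': q1 → q1
q0 -> q0 -> q0 -> q1 -> q0 -> q1 -> q0 -> q1 -> q1 -> q1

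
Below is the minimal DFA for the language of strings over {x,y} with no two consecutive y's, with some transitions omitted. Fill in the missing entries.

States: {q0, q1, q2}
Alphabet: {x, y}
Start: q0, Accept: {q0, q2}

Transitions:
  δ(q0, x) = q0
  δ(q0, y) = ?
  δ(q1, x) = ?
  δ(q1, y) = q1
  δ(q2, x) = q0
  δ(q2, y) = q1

From the language and accept set, identify what each state tracks — q0: last symbol not y (ok); q1: saw yy (dead); q2: last symbol y (ok).
Each missing δ(q, a) is the state matching the new tracked value after reading a.
δ(q0, y) = q2; δ(q1, x) = q1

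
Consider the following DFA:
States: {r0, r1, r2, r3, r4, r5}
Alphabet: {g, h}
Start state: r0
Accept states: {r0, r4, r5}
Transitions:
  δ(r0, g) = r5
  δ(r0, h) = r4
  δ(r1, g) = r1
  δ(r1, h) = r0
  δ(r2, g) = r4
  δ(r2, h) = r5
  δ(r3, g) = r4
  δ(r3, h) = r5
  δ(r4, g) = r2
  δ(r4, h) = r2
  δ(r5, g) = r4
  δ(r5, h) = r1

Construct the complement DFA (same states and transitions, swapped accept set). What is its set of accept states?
Complement accept states = All states \ Original accept states
= {r0, r1, r2, r3, r4, r5} \ {r0, r4, r5}
{r1, r2, r3}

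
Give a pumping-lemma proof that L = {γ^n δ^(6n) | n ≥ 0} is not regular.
Assume L is regular with pumping length p. Idea: pumping the γ-block breaks the 1:6 ratio.
Choose s = γ^p δ^(6p) (length 7p ≥ p). By the pumping lemma, s = xyz with |xy| ≤ p, |y| > 0, so y = γ^k with k ≥ 1. Then xy²z = γ^(p+k) δ^(6p). For this to be in L we would need 6p = 6(p+k), i.e. 6k = 0, contradicting k ≥ 1. So xy²z ∉ L.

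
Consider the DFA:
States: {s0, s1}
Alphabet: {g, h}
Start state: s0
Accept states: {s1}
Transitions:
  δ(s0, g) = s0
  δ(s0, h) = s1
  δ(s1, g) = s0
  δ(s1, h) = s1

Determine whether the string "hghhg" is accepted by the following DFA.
Processing string "hghhg":
  s0 --h--> s1
  s1 --g--> s0
  s0 --h--> s1
  s1 --h--> s1
  s1 --g--> s0
Final state: s0
Accept states: {s1}
No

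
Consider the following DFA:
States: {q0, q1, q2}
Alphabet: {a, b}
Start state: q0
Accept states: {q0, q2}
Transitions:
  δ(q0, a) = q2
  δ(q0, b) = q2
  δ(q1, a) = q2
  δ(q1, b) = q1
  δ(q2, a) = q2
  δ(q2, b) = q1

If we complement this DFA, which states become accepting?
Complement accept states = All states \ Original accept states
= {q0, q1, q2} \ {q0, q2}
{q1}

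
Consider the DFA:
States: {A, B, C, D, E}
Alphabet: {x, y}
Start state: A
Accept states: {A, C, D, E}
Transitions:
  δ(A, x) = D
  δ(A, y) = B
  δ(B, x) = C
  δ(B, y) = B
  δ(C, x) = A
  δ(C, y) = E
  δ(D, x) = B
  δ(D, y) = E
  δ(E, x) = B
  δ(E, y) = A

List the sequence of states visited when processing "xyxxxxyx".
read 'x': A → D
  read 'y': D → E
  read 'x': E → B
  read 'x': B → C
  read 'x': C → A
  read 'x': A → D
  read 'y': D → E
  read 'x': E → B
A -> D -> E -> B -> C -> A -> D -> E -> B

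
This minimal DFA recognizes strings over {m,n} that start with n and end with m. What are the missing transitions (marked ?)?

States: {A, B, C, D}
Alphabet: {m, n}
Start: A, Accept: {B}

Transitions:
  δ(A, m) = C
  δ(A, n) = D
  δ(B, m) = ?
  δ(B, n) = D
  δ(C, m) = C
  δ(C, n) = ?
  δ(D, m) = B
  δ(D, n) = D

From the language and accept set, identify what each state tracks — A: no input read; B: started with n, last symbol m; C: started with m (dead); D: started with n, last symbol n.
Each missing δ(q, a) is the state matching the new tracked value after reading a.
δ(B, m) = B; δ(C, n) = C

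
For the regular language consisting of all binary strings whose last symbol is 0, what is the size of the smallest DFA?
By Myhill–Nerode, count the distinguishable equivalence classes: 2^1 = 2 classes — the DFA must remember the last 1 symbol read; every pair of distinct length-1 suffixes is distinguishable by some continuation.
2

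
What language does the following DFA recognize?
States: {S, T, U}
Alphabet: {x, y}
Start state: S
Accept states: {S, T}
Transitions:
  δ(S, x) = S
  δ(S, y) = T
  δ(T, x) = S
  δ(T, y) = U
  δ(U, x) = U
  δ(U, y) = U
Testing a few strings:
  'yxx' → accept
  'y' → accept
  'yy' → reject
  'yx' → accept
State roles: S=last symbol not y (ok); T=last symbol y (ok); U=saw yy (dead)
All strings over {x,y} with no two consecutive y's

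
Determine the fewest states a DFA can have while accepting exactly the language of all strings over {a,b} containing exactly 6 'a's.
By Myhill–Nerode, count the distinguishable equivalence classes: 8 classes — having seen 0, 1, …, 6, or >6 copies of 'a'; the count-6 class is the only accepting one and >6 is dead.
8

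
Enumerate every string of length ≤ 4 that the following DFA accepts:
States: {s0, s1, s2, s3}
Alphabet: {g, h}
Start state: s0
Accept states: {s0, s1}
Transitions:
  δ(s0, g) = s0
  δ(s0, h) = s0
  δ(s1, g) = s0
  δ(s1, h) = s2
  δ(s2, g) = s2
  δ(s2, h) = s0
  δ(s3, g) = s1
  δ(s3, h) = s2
ε, g, h, gg, gh, hg, hh, ggg, ggh, ghg, ghh, hgg, hgh, hhg, hhh, gggg, gggh, gghg, gghh, ghgg, ghgh, ghhg, ghhh, hggg, hggh, hghg, hghh, hhgg, hhgh, hhhg, hhhh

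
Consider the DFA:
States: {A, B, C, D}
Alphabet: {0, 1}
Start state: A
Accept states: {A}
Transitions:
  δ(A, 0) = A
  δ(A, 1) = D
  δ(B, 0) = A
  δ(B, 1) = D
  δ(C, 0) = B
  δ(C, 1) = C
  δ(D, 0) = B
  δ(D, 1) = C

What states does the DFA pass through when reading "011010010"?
read '0': A → A
  read '1': A → D
  read '1': D → C
  read '0': C → B
  read '1': B → D
  read '0': D → B
  read '0': B → A
  read '1': A → D
  read '0': D → B
A -> A -> D -> C -> B -> D -> B -> A -> D -> B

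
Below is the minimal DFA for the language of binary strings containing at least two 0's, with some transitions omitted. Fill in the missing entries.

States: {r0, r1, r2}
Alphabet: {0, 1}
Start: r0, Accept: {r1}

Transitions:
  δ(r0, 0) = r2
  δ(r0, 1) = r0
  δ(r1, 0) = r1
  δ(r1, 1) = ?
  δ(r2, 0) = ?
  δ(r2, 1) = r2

From the language and accept set, identify what each state tracks — r0: zero 0's seen; r1: ≥ two 0's seen; r2: one 0 seen.
Each missing δ(q, a) is the state matching the new tracked value after reading a.
δ(r1, 1) = r1; δ(r2, 0) = r1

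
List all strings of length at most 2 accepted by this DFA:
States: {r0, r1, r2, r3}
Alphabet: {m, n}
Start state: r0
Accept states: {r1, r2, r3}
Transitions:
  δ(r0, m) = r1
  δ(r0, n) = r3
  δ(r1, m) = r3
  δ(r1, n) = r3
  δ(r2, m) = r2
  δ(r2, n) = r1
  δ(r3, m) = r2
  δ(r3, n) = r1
m, n, mm, mn, nm, nn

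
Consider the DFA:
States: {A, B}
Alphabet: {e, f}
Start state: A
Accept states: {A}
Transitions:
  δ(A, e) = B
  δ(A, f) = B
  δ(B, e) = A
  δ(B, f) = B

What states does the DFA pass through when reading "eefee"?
read 'e': A → B
  read 'e': B → A
  read 'f': A → B
  read 'e': B → A
  read 'e': A → B
A -> B -> A -> B -> A -> B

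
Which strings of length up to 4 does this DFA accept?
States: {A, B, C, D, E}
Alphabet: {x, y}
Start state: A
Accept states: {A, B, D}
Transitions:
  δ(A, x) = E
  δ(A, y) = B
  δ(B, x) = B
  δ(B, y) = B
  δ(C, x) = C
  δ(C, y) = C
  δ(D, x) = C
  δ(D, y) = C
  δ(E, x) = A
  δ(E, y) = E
ε, y, xx, yx, yy, xxy, xyx, yxx, yxy, yyx, yyy, xxxx, xxyx, xxyy, xyxy, xyyx, yxxx, yxxy, yxyx, yxyy, yyxx, yyxy, yyyx, yyyy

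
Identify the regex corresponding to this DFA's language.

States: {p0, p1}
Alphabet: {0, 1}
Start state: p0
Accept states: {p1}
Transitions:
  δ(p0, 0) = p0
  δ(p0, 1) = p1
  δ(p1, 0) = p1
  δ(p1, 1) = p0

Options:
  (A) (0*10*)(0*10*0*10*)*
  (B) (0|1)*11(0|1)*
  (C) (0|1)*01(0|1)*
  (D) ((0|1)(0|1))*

Check each option against the DFA on short strings; one disagreement eliminates an option:
  (A) (0*10*)(0*10*0*10*)*: agrees with the DFA on every string of length ≤ 6
  (B) (0|1)*11(0|1)*: on '1' the DFA goes p0 → p1 and accepts (p1 ∈ Accept), but the regex does not match it → eliminate
  (C) (0|1)*01(0|1)*: on '1' the DFA goes p0 → p1 and accepts (p1 ∈ Accept), but the regex does not match it → eliminate
  (D) ((0|1)(0|1))*: on ε the DFA stays in p0 and rejects (p0 ∉ Accept), but the regex matches it → eliminate
Only (A) is consistent with the DFA.
(A) (0*10*)(0*10*0*10*)*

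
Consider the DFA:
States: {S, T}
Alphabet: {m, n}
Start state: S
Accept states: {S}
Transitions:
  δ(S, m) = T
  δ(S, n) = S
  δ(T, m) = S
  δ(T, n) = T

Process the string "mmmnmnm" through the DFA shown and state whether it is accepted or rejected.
Processing string "mmmnmnm":
  S --m--> T
  T --m--> S
  S --m--> T
  T --n--> T
  T --m--> S
  S --n--> S
  S --m--> T
Final state: T
Accept states: {S}
No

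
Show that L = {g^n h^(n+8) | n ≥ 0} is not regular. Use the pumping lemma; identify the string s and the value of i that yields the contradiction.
Assume L is regular with pumping length p. Idea: pumping the g-block breaks the fixed offset of 8.
Choose s = g^p h^(p+8) ∈ L. By the pumping lemma, s = xyz with |xy| ≤ p, |y| > 0, so y = g^k with k ≥ 1. Then xy²z = g^(p+k) h^(p+8). For this to be in L we would need p+8 = (p+k)+8, i.e. k = 0, contradicting k ≥ 1. So xy²z ∉ L.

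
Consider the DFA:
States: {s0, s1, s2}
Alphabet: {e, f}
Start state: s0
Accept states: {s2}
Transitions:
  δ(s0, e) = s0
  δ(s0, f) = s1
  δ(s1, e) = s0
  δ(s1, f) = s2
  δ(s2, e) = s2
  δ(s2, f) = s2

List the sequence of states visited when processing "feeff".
read 'f': s0 → s1
  read 'e': s1 → s0
  read 'e': s0 → s0
  read 'f': s0 → s1
  read 'f': s1 → s2
s0 -> s1 -> s0 -> s0 -> s1 -> s2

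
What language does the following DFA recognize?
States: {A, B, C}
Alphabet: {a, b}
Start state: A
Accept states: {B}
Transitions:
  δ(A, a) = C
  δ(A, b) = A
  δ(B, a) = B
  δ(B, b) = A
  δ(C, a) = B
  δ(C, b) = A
Testing a few strings:
  'b' → reject
  'abaa' → accept
  'aaaa' → accept
  'aaba' → reject
State roles: A=last symbol not a; B=two trailing a's; C=one trailing a
All strings over {a,b} ending with aa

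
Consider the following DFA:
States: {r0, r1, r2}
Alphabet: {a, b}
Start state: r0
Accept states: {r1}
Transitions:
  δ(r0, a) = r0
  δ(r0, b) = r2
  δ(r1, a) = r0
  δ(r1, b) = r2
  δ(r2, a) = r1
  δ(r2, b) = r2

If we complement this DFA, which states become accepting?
Complement accept states = All states \ Original accept states
= {r0, r1, r2} \ {r1}
{r0, r2}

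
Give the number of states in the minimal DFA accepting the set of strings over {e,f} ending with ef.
By Myhill–Nerode, count the distinguishable equivalence classes: 3 classes — one per longest suffix of the input that is a prefix of 'ef' (lengths 0 through 2); only the length-2 class is accepting.
3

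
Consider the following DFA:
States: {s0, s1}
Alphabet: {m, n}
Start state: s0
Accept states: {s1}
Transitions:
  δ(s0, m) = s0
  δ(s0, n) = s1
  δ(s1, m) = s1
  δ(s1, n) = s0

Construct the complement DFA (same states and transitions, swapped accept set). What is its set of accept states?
Complement accept states = All states \ Original accept states
= {s0, s1} \ {s1}
{s0}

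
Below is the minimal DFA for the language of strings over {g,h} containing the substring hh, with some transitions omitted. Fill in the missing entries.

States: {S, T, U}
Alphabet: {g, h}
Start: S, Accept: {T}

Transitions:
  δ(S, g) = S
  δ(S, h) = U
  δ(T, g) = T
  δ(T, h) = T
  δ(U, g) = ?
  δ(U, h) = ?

From the language and accept set, identify what each state tracks — S: no progress toward hh; T: substring hh seen; U: one trailing h.
Each missing δ(q, a) is the state matching the new tracked value after reading a.
δ(U, g) = S; δ(U, h) = T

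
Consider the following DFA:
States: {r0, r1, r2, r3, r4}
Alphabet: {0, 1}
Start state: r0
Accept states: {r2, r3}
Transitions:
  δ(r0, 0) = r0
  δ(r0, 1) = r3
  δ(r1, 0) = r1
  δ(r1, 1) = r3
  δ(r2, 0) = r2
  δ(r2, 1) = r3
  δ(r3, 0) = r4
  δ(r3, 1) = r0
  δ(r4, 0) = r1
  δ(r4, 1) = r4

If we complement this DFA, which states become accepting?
Complement accept states = All states \ Original accept states
= {r0, r1, r2, r3, r4} \ {r2, r3}
{r0, r1, r4}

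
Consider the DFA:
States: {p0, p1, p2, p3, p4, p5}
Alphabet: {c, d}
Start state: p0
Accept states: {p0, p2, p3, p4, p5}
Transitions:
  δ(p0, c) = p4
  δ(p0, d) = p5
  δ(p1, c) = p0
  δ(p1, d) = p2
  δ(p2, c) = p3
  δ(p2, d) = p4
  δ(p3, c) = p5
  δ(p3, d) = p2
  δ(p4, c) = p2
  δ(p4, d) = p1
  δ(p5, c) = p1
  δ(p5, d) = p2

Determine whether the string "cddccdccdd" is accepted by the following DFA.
Processing string "cddccdccdd":
  p0 --c--> p4
  p4 --d--> p1
  p1 --d--> p2
  p2 --c--> p3
  p3 --c--> p5
  p5 --d--> p2
  p2 --c--> p3
  p3 --c--> p5
  p5 --d--> p2
  p2 --d--> p4
Final state: p4
Accept states: {p0, p2, p3, p4, p5}
Yes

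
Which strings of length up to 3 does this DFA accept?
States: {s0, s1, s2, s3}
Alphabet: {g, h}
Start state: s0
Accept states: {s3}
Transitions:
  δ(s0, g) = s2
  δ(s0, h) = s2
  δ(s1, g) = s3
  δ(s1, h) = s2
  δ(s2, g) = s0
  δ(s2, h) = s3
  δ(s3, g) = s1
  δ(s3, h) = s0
gh, hh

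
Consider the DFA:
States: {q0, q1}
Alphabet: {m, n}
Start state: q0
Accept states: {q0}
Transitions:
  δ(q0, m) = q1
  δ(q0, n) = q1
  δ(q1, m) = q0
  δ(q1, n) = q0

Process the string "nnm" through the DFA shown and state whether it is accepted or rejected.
Processing string "nnm":
  q0 --n--> q1
  q1 --n--> q0
  q0 --m--> q1
Final state: q1
Accept states: {q0}
No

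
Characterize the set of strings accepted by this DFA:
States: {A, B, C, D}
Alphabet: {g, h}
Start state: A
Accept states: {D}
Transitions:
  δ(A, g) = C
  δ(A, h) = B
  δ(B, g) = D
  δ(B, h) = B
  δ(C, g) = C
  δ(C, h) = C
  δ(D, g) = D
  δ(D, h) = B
Testing a few strings:
  'h' → reject
  'hh' → reject
  'hg' → accept
  'hhgg' → accept
State roles: A=no input read; B=started with h, last symbol h; C=started with g (dead); D=started with h, last symbol g
All strings over {g,h} that start with h and end with g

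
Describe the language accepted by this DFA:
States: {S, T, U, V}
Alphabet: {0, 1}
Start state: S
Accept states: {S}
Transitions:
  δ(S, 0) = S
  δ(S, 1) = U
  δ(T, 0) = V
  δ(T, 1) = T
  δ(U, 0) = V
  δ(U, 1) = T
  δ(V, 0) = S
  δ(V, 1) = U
Testing a few strings:
  '1000' → accept
  '1' → reject
  '1111' → reject
  '1001' → reject
State roles: S=value ≡ 0 (mod 4); T=value ≡ 3 (mod 4); U=value ≡ 1 (mod 4); V=value ≡ 2 (mod 4)
All binary strings representing a multiple of 4 (read in base 2; leading zeros allowed and ε counts as 0)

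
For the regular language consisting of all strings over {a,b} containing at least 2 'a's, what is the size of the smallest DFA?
By Myhill–Nerode, count the distinguishable equivalence classes: 3 classes — having seen 0, 1, or ≥2 copies of 'a'; any two classes i < j (j ≤ 2) are distinguished by the string a^(2−j), which takes class j to 2 copies (accepted) but leaves class i below 2 (rejected).
3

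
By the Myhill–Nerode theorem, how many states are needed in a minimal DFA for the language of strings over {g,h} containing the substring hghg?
By Myhill–Nerode, count the distinguishable equivalence classes: 5 classes — one per longest suffix of the input that is a prefix of 'hghg' (lengths 0 through 3), plus an absorbing 'already seen hghg' class.
5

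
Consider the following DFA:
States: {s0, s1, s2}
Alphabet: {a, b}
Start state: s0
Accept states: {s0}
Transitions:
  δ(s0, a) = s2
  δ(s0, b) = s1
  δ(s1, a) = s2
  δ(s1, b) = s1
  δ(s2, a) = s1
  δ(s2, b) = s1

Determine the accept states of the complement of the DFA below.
Complement accept states = All states \ Original accept states
= {s0, s1, s2} \ {s0}
{s1, s2}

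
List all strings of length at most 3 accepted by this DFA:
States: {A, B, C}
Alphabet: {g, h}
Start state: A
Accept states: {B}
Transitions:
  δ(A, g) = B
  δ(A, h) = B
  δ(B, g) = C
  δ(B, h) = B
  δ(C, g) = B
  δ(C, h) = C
g, h, gh, hh, ggg, ghh, hgg, hhh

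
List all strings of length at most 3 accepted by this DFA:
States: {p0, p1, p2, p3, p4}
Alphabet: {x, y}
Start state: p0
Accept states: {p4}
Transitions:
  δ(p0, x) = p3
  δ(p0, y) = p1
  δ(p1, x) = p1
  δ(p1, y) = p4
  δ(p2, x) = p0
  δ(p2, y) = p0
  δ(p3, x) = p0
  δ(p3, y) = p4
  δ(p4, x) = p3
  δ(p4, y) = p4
xy, yy, xyy, yxy, yyy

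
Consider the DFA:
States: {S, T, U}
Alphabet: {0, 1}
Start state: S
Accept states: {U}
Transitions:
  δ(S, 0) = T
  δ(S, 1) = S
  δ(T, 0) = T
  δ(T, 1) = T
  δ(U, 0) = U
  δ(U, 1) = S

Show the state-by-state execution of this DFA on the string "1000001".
read '1': S → S
  read '0': S → T
  read '0': T → T
  read '0': T → T
  read '0': T → T
  read '0': T → T
  read '1': T → T
S -> S -> T -> T -> T -> T -> T -> T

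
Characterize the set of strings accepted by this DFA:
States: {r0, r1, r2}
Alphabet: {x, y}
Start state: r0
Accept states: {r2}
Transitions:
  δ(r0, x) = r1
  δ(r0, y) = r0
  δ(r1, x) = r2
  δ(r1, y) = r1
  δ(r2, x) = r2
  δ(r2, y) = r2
Testing a few strings:
  'x' → reject
  'yyx' → reject
  'yyy' → reject
  'xxxy' → accept
State roles: r0=zero x's seen; r1=one x seen; r2=≥ two x's seen
All strings over {x,y} containing at least two x's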